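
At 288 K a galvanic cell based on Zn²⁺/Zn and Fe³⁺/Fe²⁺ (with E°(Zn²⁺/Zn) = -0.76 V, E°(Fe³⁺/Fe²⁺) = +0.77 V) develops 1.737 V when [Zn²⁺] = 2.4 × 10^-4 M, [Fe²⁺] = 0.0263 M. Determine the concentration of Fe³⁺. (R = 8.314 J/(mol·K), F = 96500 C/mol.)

From the Nernst equation, ln Q = nF(E° − E)/RT = 2×96500×(1.53 − 1.737)/(8.314×288) = -16.685, so Q = 5.67 × 10^-8.
With Q = [Zn²⁺]·[Fe²⁺]^2/[Fe³⁺]^2 and the known concentrations, [Fe³⁺]^2 in the denominator gives [Fe³⁺] = 1.7 M.

1.7 M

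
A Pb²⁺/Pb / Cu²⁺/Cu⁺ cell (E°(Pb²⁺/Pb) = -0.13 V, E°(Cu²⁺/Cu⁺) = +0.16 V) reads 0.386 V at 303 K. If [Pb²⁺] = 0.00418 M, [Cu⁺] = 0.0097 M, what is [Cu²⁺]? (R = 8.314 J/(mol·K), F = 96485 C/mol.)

From the Nernst equation, ln Q = nF(E° − E)/RT = 2×96485×(0.29 − 0.386)/(8.314×303) = -7.354, so Q = 6.4 × 10^-4.
With Q = [Pb²⁺]·[Cu⁺]^2/[Cu²⁺]^2 and the known concentrations, [Cu²⁺]^2 in the denominator gives [Cu²⁺] = 0.025 M.

0.025 M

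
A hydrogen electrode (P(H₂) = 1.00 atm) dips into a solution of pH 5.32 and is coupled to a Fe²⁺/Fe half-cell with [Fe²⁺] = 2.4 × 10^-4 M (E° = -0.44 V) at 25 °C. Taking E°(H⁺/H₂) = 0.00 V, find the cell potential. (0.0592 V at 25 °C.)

The hydrogen couple is the cathode, so E°_cell = 0.44 V; n = 2.
[H⁺] = 10^(−5.32) = 4.8 × 10^-6 M, and Q = [Fe²⁺]·P(H₂) / [H⁺]^2 = 1.05 × 10^7.
E = E° − (0.0592/2) log Q = 0.44 − (0.0592/2)(7.020) = 0.232 V.

0.23 V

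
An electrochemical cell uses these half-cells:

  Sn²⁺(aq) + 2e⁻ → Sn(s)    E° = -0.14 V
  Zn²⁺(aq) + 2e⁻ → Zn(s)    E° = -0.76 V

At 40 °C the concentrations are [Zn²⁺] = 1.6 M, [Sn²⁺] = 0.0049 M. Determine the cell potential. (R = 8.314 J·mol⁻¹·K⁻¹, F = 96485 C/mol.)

0.542 V

The Sn²⁺/Sn couple has the higher reduction potential and acts as the cathode, so E°_cell = -0.14 − (-0.76) = 0.62 V.
Balancing electrons gives n = 2; the reaction quotient is Q = [Zn²⁺]/[Sn²⁺] = 327.
E = E° − (RT/nF) ln Q = 0.62 − (8.314×313)/(2×96485) × (5.789) = 0.620 − 0.078 = 0.542 V.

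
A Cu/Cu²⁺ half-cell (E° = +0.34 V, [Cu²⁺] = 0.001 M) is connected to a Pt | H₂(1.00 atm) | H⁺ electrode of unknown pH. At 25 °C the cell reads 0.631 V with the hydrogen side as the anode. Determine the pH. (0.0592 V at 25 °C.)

E°_cell = 0.34 V and n = 2.
log Q = n(E° − E)/0.0592 = 2×(0.34 − 0.631)/0.0592 = -9.831.
With Q = [H⁺]^2 / ([Cu²⁺]·P(H₂)), solving for [H⁺] gives log[H⁺] = -6.416, so pH = 6.42.

pH = 6.42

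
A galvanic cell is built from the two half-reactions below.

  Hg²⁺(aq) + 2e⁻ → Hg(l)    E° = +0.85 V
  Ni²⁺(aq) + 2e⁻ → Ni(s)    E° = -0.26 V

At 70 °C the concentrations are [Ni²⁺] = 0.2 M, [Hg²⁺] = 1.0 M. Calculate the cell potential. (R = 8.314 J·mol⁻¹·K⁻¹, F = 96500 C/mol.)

The Hg²⁺/Hg couple has the higher reduction potential and acts as the cathode, so E°_cell = +0.85 − (-0.26) = 1.11 V.
Balancing electrons gives n = 2; the reaction quotient is Q = [Ni²⁺]/[Hg²⁺] = 0.200.
E = E° − (RT/nF) ln Q = 1.11 − (8.314×343)/(2×96500) × (-1.609) = 1.110 + 0.024 = 1.134 V.

1.13 V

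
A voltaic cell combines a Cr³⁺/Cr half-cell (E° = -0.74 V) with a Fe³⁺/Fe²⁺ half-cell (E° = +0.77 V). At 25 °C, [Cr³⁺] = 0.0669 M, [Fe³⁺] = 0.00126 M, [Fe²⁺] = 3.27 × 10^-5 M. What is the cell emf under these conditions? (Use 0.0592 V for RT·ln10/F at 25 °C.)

The Fe³⁺/Fe²⁺ couple has the higher reduction potential and acts as the cathode, so E°_cell = +0.77 − (-0.74) = 1.51 V.
Balancing electrons gives n = 3; the reaction quotient is Q = [Cr³⁺]·[Fe²⁺]^3/[Fe³⁺]^3 = 1.17 × 10^-6.
At 25 °C, E = E° − (0.0592/n) log Q = 1.51 − (0.0592/3)(-5.932) = 1.510 + 0.117 = 1.627 V.

1.63 V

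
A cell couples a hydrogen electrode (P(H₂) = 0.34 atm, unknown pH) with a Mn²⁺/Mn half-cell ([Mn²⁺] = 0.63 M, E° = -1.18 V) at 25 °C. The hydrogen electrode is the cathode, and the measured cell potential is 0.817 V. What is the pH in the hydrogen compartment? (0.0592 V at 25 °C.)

E°_cell = 1.18 V and n = 2.
log Q = n(E° − E)/0.0592 = 2×(1.18 − 0.817)/0.0592 = 12.264.
With Q = [Mn²⁺]·P(H₂) / [H⁺]^2, solving for [H⁺] gives log[H⁺] = -6.466, so pH = 6.47.

pH = 6.47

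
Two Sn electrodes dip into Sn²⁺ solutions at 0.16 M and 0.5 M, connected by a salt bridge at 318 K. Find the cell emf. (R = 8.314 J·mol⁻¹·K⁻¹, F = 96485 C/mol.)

0.016 V

Both half-cells are Sn²⁺/Sn, so E°_cell = 0. The concentrated side is the cathode; the cell reaction moves Sn²⁺ from high to low concentration with n = 2.
Q = [Sn²⁺]_dilute/[Sn²⁺]_conc = 0.16/0.5 = 0.320.
E = 0 − (RT/nF) ln Q = −((8.314×318)/(2×96485))(-1.139) = 0.0156 V.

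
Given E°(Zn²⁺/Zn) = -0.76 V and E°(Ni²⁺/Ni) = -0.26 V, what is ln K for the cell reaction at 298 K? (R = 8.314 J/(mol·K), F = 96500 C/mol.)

E°_cell = -0.26 − (-0.76) = 0.50 V, with n = 2 electrons transferred.
At equilibrium E = 0, so the Nernst equation gives ln K = nFE°/RT = (2)(96500)(0.50)/((8.314)(298)) = 38.95.

ln K = 38.9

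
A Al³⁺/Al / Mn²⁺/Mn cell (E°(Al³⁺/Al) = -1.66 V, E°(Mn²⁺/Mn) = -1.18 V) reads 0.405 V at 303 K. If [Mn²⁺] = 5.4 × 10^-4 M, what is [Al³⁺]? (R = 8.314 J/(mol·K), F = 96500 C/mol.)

From the Nernst equation, ln Q = nF(E° − E)/RT = 6×96500×(0.48 − 0.405)/(8.314×303) = 17.238, so Q = 3.06 × 10^7.
With Q = [Al³⁺]^2/[Mn²⁺]^3 and the known concentrations, [Al³⁺]^2 in the numerator gives [Al³⁺] = 0.069 M.

0.069 M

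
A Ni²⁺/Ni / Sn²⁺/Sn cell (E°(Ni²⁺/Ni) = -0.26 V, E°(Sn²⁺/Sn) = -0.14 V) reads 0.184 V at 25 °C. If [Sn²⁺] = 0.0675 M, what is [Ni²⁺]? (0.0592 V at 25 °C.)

4.6 × 10^-4 M

From the Nernst equation, log Q = n(E° − E)/0.0592 = 2(0.12 − 0.184)/0.0592 = -2.162, so Q = 0.00688.
With Q = [Ni²⁺]/[Sn²⁺] and the known concentrations, [Ni²⁺] in the numerator gives [Ni²⁺] = 4.6 × 10^-4 M.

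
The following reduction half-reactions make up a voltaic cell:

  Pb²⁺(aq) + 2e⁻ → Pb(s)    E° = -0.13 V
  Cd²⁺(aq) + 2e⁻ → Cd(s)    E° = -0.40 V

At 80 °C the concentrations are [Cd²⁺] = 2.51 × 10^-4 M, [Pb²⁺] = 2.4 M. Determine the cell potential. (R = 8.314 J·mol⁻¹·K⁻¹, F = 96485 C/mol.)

0.409 V

The Pb²⁺/Pb couple has the higher reduction potential and acts as the cathode, so E°_cell = -0.13 − (-0.40) = 0.27 V.
Balancing electrons gives n = 2; the reaction quotient is Q = [Cd²⁺]/[Pb²⁺] = 1.05 × 10^-4.
E = E° − (RT/nF) ln Q = 0.27 − (8.314×353)/(2×96485) × (-9.166) = 0.270 + 0.139 = 0.409 V.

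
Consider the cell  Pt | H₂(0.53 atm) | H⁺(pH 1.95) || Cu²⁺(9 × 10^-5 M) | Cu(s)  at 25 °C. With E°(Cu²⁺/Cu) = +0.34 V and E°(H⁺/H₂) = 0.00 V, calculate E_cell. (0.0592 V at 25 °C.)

0.33 V

The Cu²⁺/Cu couple is the cathode, so E°_cell = 0.34 V; n = 2.
[H⁺] = 10^(−1.95) = 0.011 M, and Q = [H⁺]^2 / ([Cu²⁺]·P(H₂)) = 2.64.
E = E° − (0.0592/2) log Q = 0.34 − (0.0592/2)(0.421) = 0.328 V.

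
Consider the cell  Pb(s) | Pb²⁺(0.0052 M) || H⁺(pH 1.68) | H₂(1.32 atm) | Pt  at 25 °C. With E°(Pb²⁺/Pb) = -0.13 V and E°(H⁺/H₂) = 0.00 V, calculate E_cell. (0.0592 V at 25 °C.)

The hydrogen couple is the cathode, so E°_cell = 0.13 V; n = 2.
[H⁺] = 10^(−1.68) = 0.021 M, and Q = [Pb²⁺]·P(H₂) / [H⁺]^2 = 15.7.
E = E° − (0.0592/2) log Q = 0.13 − (0.0592/2)(1.197) = 0.095 V.

0.095 V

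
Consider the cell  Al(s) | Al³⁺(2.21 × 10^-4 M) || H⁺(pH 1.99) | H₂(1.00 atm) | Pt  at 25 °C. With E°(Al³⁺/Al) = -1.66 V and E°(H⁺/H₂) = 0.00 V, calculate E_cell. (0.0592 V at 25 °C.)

1.61 V

The hydrogen couple is the cathode, so E°_cell = 1.66 V; n = 6.
[H⁺] = 10^(−1.99) = 0.010 M, and Q = [Al³⁺]^2·P(H₂)^3 / [H⁺]^6 = 4.25 × 10^4.
E = E° − (0.0592/6) log Q = 1.66 − (0.0592/6)(4.629) = 1.614 V.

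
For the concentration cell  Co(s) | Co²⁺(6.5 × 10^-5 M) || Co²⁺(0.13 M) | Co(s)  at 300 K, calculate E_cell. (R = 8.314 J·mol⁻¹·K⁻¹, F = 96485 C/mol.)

0.098 V

Both half-cells are Co²⁺/Co, so E°_cell = 0. The concentrated side is the cathode; the cell reaction moves Co²⁺ from high to low concentration with n = 2.
Q = [Co²⁺]_dilute/[Co²⁺]_conc = 6.5 × 10^-5/0.13 = 5 × 10^-4.
E = 0 − (RT/nF) ln Q = −((8.314×300)/(2×96485))(-7.601) = 0.0982 V.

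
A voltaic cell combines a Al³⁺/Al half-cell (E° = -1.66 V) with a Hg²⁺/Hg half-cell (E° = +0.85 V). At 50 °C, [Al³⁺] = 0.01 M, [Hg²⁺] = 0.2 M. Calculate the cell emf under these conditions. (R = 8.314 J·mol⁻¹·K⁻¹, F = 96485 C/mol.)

The Hg²⁺/Hg couple has the higher reduction potential and acts as the cathode, so E°_cell = +0.85 − (-1.66) = 2.51 V.
Balancing electrons gives n = 6; the reaction quotient is Q = [Al³⁺]^2/[Hg²⁺]^3 = 0.0125.
E = E° − (RT/nF) ln Q = 2.51 − (8.314×323)/(6×96485) × (-4.382) = 2.510 + 0.020 = 2.530 V.

2.53 V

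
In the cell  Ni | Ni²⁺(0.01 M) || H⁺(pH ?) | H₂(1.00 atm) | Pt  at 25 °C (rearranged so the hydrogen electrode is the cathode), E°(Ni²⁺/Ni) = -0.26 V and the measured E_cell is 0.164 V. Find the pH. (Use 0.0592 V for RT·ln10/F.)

pH = 2.62

E°_cell = 0.26 V and n = 2.
log Q = n(E° − E)/0.0592 = 2×(0.26 − 0.164)/0.0592 = 3.243.
With Q = [Ni²⁺]·P(H₂) / [H⁺]^2, solving for [H⁺] gives log[H⁺] = -2.622, so pH = 2.62.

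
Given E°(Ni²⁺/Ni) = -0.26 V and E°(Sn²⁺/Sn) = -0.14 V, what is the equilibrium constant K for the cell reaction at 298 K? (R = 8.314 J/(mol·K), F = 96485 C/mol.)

E°_cell = -0.14 − (-0.26) = 0.12 V, with n = 2 electrons transferred.
At equilibrium E = 0, so the Nernst equation gives ln K = nFE°/RT = (2)(96485)(0.12)/((8.314)(298)) = 9.35.
K = e^9.35 = 1.1 × 10^4.

1.1 × 10^4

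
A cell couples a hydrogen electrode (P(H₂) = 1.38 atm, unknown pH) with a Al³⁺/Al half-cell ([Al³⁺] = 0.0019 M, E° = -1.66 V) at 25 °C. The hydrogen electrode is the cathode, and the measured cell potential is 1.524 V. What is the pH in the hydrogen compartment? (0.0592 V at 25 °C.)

E°_cell = 1.66 V and n = 6.
log Q = n(E° − E)/0.0592 = 6×(1.66 − 1.524)/0.0592 = 13.784.
With Q = [Al³⁺]^2·P(H₂)^3 / [H⁺]^6, solving for [H⁺] gives log[H⁺] = -3.134, so pH = 3.13.

pH = 3.13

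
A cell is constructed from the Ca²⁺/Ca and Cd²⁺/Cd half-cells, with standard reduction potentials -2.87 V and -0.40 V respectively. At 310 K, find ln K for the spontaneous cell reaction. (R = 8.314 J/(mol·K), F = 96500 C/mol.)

ln K = 185.0

E°_cell = -0.40 − (-2.87) = 2.47 V, with n = 2 electrons transferred.
At equilibrium E = 0, so the Nernst equation gives ln K = nFE°/RT = (2)(96500)(2.47)/((8.314)(310)) = 184.96.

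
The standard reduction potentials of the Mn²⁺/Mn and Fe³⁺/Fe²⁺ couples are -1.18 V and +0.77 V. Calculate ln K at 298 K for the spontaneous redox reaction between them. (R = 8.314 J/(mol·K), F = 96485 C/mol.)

ln K = 151.9

E°_cell = +0.77 − (-1.18) = 1.95 V, with n = 2 electrons transferred.
At equilibrium E = 0, so the Nernst equation gives ln K = nFE°/RT = (2)(96485)(1.95)/((8.314)(298)) = 151.88.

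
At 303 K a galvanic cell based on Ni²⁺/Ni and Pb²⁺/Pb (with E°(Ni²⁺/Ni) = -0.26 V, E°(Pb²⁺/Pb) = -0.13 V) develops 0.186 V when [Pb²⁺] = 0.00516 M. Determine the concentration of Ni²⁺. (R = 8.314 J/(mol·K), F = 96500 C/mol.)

7.1 × 10^-5 M

From the Nernst equation, ln Q = nF(E° − E)/RT = 2×96500×(0.13 − 0.186)/(8.314×303) = -4.290, so Q = 0.0137.
With Q = [Ni²⁺]/[Pb²⁺] and the known concentrations, [Ni²⁺] in the numerator gives [Ni²⁺] = 7.1 × 10^-5 M.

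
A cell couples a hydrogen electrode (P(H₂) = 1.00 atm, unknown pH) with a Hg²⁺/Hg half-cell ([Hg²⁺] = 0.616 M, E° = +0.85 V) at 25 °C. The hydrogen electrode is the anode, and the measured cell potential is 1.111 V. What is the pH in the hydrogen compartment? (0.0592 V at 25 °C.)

E°_cell = 0.85 V and n = 2.
log Q = n(E° − E)/0.0592 = 2×(0.85 − 1.111)/0.0592 = -8.818.
With Q = [H⁺]^2 / ([Hg²⁺]·P(H₂)), solving for [H⁺] gives log[H⁺] = -4.514, so pH = 4.51.

pH = 4.51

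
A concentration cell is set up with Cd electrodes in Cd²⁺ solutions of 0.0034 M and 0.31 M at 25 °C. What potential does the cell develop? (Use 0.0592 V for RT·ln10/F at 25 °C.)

0.058 V

Both half-cells are Cd²⁺/Cd, so E°_cell = 0. The concentrated side is the cathode; the cell reaction moves Cd²⁺ from high to low concentration with n = 2.
Q = [Cd²⁺]_dilute/[Cd²⁺]_conc = 0.0034/0.31 = 0.0110.
E = 0 − (0.0592/2) log Q = −(0.0592/2)(-1.960) = 0.0580 V.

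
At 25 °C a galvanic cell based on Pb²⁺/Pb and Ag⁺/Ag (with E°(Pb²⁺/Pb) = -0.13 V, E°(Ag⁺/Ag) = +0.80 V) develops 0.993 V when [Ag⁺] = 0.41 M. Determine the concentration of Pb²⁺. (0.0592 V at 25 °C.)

0.0013 M

From the Nernst equation, log Q = n(E° − E)/0.0592 = 2(0.93 − 0.993)/0.0592 = -2.128, so Q = 0.00744.
With Q = [Pb²⁺]/[Ag⁺]^2 and the known concentrations, [Pb²⁺] in the numerator gives [Pb²⁺] = 0.0013 M.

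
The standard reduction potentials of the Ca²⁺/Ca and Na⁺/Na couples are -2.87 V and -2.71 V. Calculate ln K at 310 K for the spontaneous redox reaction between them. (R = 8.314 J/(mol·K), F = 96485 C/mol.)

E°_cell = -2.71 − (-2.87) = 0.16 V, with n = 2 electrons transferred.
At equilibrium E = 0, so the Nernst equation gives ln K = nFE°/RT = (2)(96485)(0.16)/((8.314)(310)) = 11.98.

ln K = 12.0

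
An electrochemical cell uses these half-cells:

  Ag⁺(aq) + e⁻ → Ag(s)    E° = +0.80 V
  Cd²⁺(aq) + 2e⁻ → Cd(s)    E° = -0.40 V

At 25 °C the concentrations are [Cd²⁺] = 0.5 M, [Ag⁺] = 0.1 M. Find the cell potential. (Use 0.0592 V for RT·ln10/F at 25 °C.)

The Ag⁺/Ag couple has the higher reduction potential and acts as the cathode, so E°_cell = +0.80 − (-0.40) = 1.20 V.
Balancing electrons gives n = 2; the reaction quotient is Q = [Cd²⁺]/[Ag⁺]^2 = 50.0.
At 25 °C, E = E° − (0.0592/n) log Q = 1.20 − (0.0592/2)(1.699) = 1.200 − 0.050 = 1.150 V.

1.15 V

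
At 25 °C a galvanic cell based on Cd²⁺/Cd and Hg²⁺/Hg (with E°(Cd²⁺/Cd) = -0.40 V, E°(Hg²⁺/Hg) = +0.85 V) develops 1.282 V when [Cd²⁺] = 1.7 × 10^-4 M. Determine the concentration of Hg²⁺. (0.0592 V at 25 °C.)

From the Nernst equation, log Q = n(E° − E)/0.0592 = 2(1.25 − 1.282)/0.0592 = -1.081, so Q = 0.0830.
With Q = [Cd²⁺]/[Hg²⁺] and the known concentrations, [Hg²⁺] in the denominator gives [Hg²⁺] = 0.002 M.

0.002 M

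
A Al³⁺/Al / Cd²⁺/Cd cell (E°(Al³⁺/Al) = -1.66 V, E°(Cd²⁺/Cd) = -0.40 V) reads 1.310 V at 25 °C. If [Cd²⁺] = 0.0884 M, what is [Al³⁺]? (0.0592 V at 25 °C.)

7.7 × 10^-5 M

From the Nernst equation, log Q = n(E° − E)/0.0592 = 6(1.26 − 1.310)/0.0592 = -5.068, so Q = 8.56 × 10^-6.
With Q = [Al³⁺]^2/[Cd²⁺]^3 and the known concentrations, [Al³⁺]^2 in the numerator gives [Al³⁺] = 7.7 × 10^-5 M.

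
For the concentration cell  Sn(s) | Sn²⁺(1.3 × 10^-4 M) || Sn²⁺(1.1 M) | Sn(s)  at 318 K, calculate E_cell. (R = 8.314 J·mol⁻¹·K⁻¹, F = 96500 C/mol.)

Both half-cells are Sn²⁺/Sn, so E°_cell = 0. The concentrated side is the cathode; the cell reaction moves Sn²⁺ from high to low concentration with n = 2.
Q = [Sn²⁺]_dilute/[Sn²⁺]_conc = 1.3 × 10^-4/1.1 = 1.18 × 10^-4.
E = 0 − (RT/nF) ln Q = −((8.314×318)/(2×96500))(-9.043) = 0.1239 V.

0.12 V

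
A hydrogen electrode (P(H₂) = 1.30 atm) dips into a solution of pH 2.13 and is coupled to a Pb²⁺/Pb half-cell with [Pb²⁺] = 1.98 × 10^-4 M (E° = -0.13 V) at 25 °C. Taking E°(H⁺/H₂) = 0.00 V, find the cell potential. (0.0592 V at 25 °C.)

The hydrogen couple is the cathode, so E°_cell = 0.13 V; n = 2.
[H⁺] = 10^(−2.13) = 0.0074 M, and Q = [Pb²⁺]·P(H₂) / [H⁺]^2 = 4.68.
E = E° − (0.0592/2) log Q = 0.13 − (0.0592/2)(0.671) = 0.110 V.

0.11 V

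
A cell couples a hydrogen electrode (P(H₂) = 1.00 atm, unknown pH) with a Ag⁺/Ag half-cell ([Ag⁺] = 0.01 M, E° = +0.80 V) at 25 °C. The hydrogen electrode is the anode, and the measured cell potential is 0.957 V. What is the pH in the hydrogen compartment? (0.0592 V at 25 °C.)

pH = 4.65

E°_cell = 0.80 V and n = 2.
log Q = n(E° − E)/0.0592 = 2×(0.80 − 0.957)/0.0592 = -5.304.
With Q = [H⁺]^2 / ([Ag⁺]^2·P(H₂)), solving for [H⁺] gives log[H⁺] = -4.652, so pH = 4.65.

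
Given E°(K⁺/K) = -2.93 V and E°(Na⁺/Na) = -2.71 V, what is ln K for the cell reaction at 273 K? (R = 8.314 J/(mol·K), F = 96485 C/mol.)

ln K = 9.4

E°_cell = -2.71 − (-2.93) = 0.22 V, with n = 1 electron transferred.
At equilibrium E = 0, so the Nernst equation gives ln K = nFE°/RT = (1)(96485)(0.22)/((8.314)(273)) = 9.35.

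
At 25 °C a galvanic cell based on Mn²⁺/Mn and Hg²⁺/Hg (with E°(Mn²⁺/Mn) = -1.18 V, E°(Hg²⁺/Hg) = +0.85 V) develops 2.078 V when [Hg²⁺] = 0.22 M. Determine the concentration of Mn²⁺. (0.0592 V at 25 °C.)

0.0053 M

From the Nernst equation, log Q = n(E° − E)/0.0592 = 2(2.03 − 2.078)/0.0592 = -1.622, so Q = 0.0239.
With Q = [Mn²⁺]/[Hg²⁺] and the known concentrations, [Mn²⁺] in the numerator gives [Mn²⁺] = 0.0053 M.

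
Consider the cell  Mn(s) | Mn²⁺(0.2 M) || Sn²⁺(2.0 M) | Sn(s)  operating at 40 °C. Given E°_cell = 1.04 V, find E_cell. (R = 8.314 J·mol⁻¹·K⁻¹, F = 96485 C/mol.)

1.07 V

Balancing electrons gives n = 2; the reaction quotient is Q = [Mn²⁺]/[Sn²⁺] = 0.100.
E = E° − (RT/nF) ln Q = 1.04 − (8.314×313)/(2×96485) × (-2.303) = 1.040 + 0.031 = 1.071 V.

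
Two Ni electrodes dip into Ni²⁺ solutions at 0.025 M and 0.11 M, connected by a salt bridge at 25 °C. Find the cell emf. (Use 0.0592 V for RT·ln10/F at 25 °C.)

0.019 V

Both half-cells are Ni²⁺/Ni, so E°_cell = 0. The concentrated side is the cathode; the cell reaction moves Ni²⁺ from high to low concentration with n = 2.
Q = [Ni²⁺]_dilute/[Ni²⁺]_conc = 0.025/0.11 = 0.227.
E = 0 − (0.0592/2) log Q = −(0.0592/2)(-0.643) = 0.0190 V.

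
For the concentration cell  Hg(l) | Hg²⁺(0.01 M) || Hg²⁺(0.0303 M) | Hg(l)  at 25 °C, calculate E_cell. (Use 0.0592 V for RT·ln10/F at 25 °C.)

Both half-cells are Hg²⁺/Hg, so E°_cell = 0. The concentrated side is the cathode; the cell reaction moves Hg²⁺ from high to low concentration with n = 2.
Q = [Hg²⁺]_dilute/[Hg²⁺]_conc = 0.01/0.0303 = 0.330.
E = 0 − (0.0592/2) log Q = −(0.0592/2)(-0.481) = 0.0142 V.

0.014 V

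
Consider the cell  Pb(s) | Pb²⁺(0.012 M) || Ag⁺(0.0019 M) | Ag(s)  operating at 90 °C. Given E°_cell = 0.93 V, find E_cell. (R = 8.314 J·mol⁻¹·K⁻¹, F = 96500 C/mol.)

Balancing electrons gives n = 2; the reaction quotient is Q = [Pb²⁺]/[Ag⁺]^2 = 3320.
E = E° − (RT/nF) ln Q = 0.93 − (8.314×363)/(2×96500) × (8.109) = 0.930 − 0.127 = 0.803 V.

0.803 V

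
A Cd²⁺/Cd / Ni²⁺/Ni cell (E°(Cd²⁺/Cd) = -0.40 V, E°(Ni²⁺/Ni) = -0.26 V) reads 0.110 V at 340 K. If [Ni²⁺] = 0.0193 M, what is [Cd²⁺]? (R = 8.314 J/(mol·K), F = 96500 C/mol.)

0.15 M

From the Nernst equation, ln Q = nF(E° − E)/RT = 2×96500×(0.14 − 0.110)/(8.314×340) = 2.048, so Q = 7.75.
With Q = [Cd²⁺]/[Ni²⁺] and the known concentrations, [Cd²⁺] in the numerator gives [Cd²⁺] = 0.15 M.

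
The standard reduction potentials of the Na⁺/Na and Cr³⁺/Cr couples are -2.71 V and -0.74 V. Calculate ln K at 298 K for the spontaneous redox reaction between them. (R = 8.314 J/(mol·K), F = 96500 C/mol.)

ln K = 230.2

E°_cell = -0.74 − (-2.71) = 1.97 V, with n = 3 electrons transferred.
At equilibrium E = 0, so the Nernst equation gives ln K = nFE°/RT = (3)(96500)(1.97)/((8.314)(298)) = 230.19.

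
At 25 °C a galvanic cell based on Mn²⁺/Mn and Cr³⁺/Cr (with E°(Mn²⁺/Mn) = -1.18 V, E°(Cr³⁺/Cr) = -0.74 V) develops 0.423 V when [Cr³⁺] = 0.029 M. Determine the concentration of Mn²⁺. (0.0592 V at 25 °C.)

From the Nernst equation, log Q = n(E° − E)/0.0592 = 6(0.44 − 0.423)/0.0592 = 1.723, so Q = 52.8.
With Q = [Mn²⁺]^3/[Cr³⁺]^2 and the known concentrations, [Mn²⁺]^3 in the numerator gives [Mn²⁺] = 0.35 M.

0.35 M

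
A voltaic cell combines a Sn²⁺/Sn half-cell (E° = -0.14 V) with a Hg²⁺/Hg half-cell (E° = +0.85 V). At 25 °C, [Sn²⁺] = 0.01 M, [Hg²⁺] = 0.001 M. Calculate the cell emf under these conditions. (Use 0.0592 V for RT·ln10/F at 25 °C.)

The Hg²⁺/Hg couple has the higher reduction potential and acts as the cathode, so E°_cell = +0.85 − (-0.14) = 0.99 V.
Balancing electrons gives n = 2; the reaction quotient is Q = [Sn²⁺]/[Hg²⁺] = 10.0.
At 25 °C, E = E° − (0.0592/n) log Q = 0.99 − (0.0592/2)(1.000) = 0.990 − 0.030 = 0.960 V.

0.960 V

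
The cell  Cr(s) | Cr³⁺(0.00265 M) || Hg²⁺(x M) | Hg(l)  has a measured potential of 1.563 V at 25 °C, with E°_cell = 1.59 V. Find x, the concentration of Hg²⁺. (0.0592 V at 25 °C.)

From the Nernst equation, log Q = n(E° − E)/0.0592 = 6(1.59 − 1.563)/0.0592 = 2.736, so Q = 545.
With Q = [Cr³⁺]^2/[Hg²⁺]^3 and the known concentrations, [Hg²⁺]^3 in the denominator gives [Hg²⁺] = 0.0023 M.

0.0023 M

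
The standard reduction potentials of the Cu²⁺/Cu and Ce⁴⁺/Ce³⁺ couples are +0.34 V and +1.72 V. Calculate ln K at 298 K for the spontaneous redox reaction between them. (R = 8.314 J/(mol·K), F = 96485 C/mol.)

ln K = 107.5

E°_cell = +1.72 − (+0.34) = 1.38 V, with n = 2 electrons transferred.
At equilibrium E = 0, so the Nernst equation gives ln K = nFE°/RT = (2)(96485)(1.38)/((8.314)(298)) = 107.48.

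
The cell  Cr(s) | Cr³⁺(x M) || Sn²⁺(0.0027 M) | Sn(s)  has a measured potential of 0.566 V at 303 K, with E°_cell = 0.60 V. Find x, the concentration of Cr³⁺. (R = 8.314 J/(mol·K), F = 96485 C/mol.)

From the Nernst equation, ln Q = nF(E° − E)/RT = 6×96485×(0.60 − 0.566)/(8.314×303) = 7.813, so Q = 2470.
With Q = [Cr³⁺]^2/[Sn²⁺]^3 and the known concentrations, [Cr³⁺]^2 in the numerator gives [Cr³⁺] = 0.007 M.

0.007 M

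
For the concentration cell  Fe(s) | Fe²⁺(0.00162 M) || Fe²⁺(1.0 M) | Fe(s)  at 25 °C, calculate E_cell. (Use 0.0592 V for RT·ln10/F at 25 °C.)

Both half-cells are Fe²⁺/Fe, so E°_cell = 0. The concentrated side is the cathode; the cell reaction moves Fe²⁺ from high to low concentration with n = 2.
Q = [Fe²⁺]_dilute/[Fe²⁺]_conc = 0.00162/1.0 = 0.00162.
E = 0 − (0.0592/2) log Q = −(0.0592/2)(-2.790) = 0.0826 V.

0.083 V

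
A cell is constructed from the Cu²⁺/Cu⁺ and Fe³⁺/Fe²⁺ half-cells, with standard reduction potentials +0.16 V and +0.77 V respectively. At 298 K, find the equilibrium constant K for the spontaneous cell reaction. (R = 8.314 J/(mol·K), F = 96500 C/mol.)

E°_cell = +0.77 − (+0.16) = 0.61 V, with n = 1 electron transferred.
At equilibrium E = 0, so the Nernst equation gives ln K = nFE°/RT = (1)(96500)(0.61)/((8.314)(298)) = 23.76.
K = e^23.76 = 2.1 × 10^10.

2.1 × 10^10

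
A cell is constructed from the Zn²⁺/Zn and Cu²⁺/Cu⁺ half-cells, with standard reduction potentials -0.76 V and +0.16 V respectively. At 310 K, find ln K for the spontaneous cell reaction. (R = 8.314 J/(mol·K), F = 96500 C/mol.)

ln K = 68.9

E°_cell = +0.16 − (-0.76) = 0.92 V, with n = 2 electrons transferred.
At equilibrium E = 0, so the Nernst equation gives ln K = nFE°/RT = (2)(96500)(0.92)/((8.314)(310)) = 68.89.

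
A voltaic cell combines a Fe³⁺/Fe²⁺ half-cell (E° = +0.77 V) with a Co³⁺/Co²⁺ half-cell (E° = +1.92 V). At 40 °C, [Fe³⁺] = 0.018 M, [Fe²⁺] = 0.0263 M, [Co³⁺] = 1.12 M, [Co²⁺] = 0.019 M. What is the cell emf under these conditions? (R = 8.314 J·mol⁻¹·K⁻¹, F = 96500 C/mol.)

The Co³⁺/Co²⁺ couple has the higher reduction potential and acts as the cathode, so E°_cell = +1.92 − (+0.77) = 1.15 V.
Balancing electrons gives n = 1; the reaction quotient is Q = [Fe³⁺]·[Co²⁺]/([Fe²⁺]·[Co³⁺]) = 0.0116.
E = E° − (RT/nF) ln Q = 1.15 − (8.314×313)/(1×96500) × (-4.456) = 1.150 + 0.120 = 1.270 V.

1.27 V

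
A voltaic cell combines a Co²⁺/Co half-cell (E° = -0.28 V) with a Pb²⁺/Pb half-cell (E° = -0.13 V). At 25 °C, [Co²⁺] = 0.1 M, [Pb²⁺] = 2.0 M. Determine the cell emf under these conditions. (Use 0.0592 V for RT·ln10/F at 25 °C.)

The Pb²⁺/Pb couple has the higher reduction potential and acts as the cathode, so E°_cell = -0.13 − (-0.28) = 0.15 V.
Balancing electrons gives n = 2; the reaction quotient is Q = [Co²⁺]/[Pb²⁺] = 0.0500.
At 25 °C, E = E° − (0.0592/n) log Q = 0.15 − (0.0592/2)(-1.301) = 0.150 + 0.039 = 0.189 V.

0.189 V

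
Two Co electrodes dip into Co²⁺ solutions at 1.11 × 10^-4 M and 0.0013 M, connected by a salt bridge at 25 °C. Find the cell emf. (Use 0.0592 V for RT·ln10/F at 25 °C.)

Both half-cells are Co²⁺/Co, so E°_cell = 0. The concentrated side is the cathode; the cell reaction moves Co²⁺ from high to low concentration with n = 2.
Q = [Co²⁺]_dilute/[Co²⁺]_conc = 1.11 × 10^-4/0.0013 = 0.0854.
E = 0 − (0.0592/2) log Q = −(0.0592/2)(-1.069) = 0.0316 V.

0.032 V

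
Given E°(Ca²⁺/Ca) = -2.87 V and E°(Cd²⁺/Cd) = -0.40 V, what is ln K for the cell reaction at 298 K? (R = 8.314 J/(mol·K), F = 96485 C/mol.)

E°_cell = -0.40 − (-2.87) = 2.47 V, with n = 2 electrons transferred.
At equilibrium E = 0, so the Nernst equation gives ln K = nFE°/RT = (2)(96485)(2.47)/((8.314)(298)) = 192.38.

ln K = 192.4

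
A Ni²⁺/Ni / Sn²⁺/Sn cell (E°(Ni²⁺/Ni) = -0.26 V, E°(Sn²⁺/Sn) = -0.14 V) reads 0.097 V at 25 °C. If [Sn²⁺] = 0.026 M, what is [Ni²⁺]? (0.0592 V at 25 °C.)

0.16 M

From the Nernst equation, log Q = n(E° − E)/0.0592 = 2(0.12 − 0.097)/0.0592 = 0.777, so Q = 5.98.
With Q = [Ni²⁺]/[Sn²⁺] and the known concentrations, [Ni²⁺] in the numerator gives [Ni²⁺] = 0.16 M.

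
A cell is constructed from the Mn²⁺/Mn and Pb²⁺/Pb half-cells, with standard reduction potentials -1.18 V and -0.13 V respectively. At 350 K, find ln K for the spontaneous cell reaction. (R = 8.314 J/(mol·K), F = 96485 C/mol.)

ln K = 69.6

E°_cell = -0.13 − (-1.18) = 1.05 V, with n = 2 electrons transferred.
At equilibrium E = 0, so the Nernst equation gives ln K = nFE°/RT = (2)(96485)(1.05)/((8.314)(350)) = 69.63.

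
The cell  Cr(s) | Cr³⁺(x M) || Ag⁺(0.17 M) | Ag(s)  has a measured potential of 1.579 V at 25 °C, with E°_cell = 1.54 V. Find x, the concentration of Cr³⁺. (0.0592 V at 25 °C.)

5.2 × 10^-5 M

From the Nernst equation, log Q = n(E° − E)/0.0592 = 3(1.54 − 1.579)/0.0592 = -1.976, so Q = 0.0106.
With Q = [Cr³⁺]/[Ag⁺]^3 and the known concentrations, [Cr³⁺] in the numerator gives [Cr³⁺] = 5.2 × 10^-5 M.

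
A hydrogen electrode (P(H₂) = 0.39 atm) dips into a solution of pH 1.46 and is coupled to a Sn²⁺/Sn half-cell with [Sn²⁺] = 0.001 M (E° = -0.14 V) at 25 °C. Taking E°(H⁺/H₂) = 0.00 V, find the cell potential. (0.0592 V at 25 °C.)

The hydrogen couple is the cathode, so E°_cell = 0.14 V; n = 2.
[H⁺] = 10^(−1.46) = 0.035 M, and Q = [Sn²⁺]·P(H₂) / [H⁺]^2 = 0.324.
E = E° − (0.0592/2) log Q = 0.14 − (0.0592/2)(-0.489) = 0.154 V.

0.15 V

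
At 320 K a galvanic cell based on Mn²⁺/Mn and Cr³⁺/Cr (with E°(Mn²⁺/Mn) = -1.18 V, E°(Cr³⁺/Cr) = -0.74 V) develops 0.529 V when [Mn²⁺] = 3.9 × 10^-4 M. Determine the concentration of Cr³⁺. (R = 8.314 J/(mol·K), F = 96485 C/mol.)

From the Nernst equation, ln Q = nF(E° − E)/RT = 6×96485×(0.44 − 0.529)/(8.314×320) = -19.366, so Q = 3.89 × 10^-9.
With Q = [Mn²⁺]^3/[Cr³⁺]^2 and the known concentrations, [Cr³⁺]^2 in the denominator gives [Cr³⁺] = 0.12 M.

0.12 M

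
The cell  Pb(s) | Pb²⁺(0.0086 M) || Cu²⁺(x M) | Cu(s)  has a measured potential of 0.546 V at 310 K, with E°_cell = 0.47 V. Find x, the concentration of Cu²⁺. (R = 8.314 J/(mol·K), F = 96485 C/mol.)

From the Nernst equation, ln Q = nF(E° − E)/RT = 2×96485×(0.47 − 0.546)/(8.314×310) = -5.690, so Q = 0.00338.
With Q = [Pb²⁺]/[Cu²⁺] and the known concentrations, [Cu²⁺] in the denominator gives [Cu²⁺] = 2.5 M.

2.5 M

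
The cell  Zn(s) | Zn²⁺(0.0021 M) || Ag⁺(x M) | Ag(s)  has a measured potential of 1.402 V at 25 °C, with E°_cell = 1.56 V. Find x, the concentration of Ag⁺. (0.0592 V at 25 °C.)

9.8 × 10^-5 M

From the Nernst equation, log Q = n(E° − E)/0.0592 = 2(1.56 − 1.402)/0.0592 = 5.338, so Q = 2.18 × 10^5.
With Q = [Zn²⁺]/[Ag⁺]^2 and the known concentrations, [Ag⁺]^2 in the denominator gives [Ag⁺] = 9.8 × 10^-5 M.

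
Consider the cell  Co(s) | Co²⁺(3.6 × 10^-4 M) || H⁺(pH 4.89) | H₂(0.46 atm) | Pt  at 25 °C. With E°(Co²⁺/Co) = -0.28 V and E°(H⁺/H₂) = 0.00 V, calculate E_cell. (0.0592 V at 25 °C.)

The hydrogen couple is the cathode, so E°_cell = 0.28 V; n = 2.
[H⁺] = 10^(−4.89) = 1.3 × 10^-5 M, and Q = [Co²⁺]·P(H₂) / [H⁺]^2 = 9.98 × 10^5.
E = E° − (0.0592/2) log Q = 0.28 − (0.0592/2)(5.999) = 0.102 V.

0.10 V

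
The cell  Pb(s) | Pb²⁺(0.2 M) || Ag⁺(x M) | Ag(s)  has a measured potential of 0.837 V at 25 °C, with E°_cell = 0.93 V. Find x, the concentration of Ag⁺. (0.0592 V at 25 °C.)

From the Nernst equation, log Q = n(E° − E)/0.0592 = 2(0.93 − 0.837)/0.0592 = 3.142, so Q = 1390.
With Q = [Pb²⁺]/[Ag⁺]^2 and the known concentrations, [Ag⁺]^2 in the denominator gives [Ag⁺] = 0.012 M.

0.012 M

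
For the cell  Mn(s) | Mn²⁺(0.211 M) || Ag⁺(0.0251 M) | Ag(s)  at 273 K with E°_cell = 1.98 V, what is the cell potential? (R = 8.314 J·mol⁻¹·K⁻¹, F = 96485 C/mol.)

Balancing electrons gives n = 2; the reaction quotient is Q = [Mn²⁺]/[Ag⁺]^2 = 335.
E = E° − (RT/nF) ln Q = 1.98 − (8.314×273)/(2×96485) × (5.814) = 1.980 − 0.068 = 1.912 V.

1.91 V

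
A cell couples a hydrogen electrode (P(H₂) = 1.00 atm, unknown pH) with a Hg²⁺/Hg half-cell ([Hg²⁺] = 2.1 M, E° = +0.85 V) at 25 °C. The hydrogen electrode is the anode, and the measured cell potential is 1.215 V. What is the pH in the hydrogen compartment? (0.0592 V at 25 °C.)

E°_cell = 0.85 V and n = 2.
log Q = n(E° − E)/0.0592 = 2×(0.85 − 1.215)/0.0592 = -12.331.
With Q = [H⁺]^2 / ([Hg²⁺]·P(H₂)), solving for [H⁺] gives log[H⁺] = -6.004, so pH = 6.00.

pH = 6.00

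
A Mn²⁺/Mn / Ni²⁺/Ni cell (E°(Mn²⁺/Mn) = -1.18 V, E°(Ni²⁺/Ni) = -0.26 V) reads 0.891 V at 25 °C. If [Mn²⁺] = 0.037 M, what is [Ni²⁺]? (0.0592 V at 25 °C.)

0.0039 M

From the Nernst equation, log Q = n(E° − E)/0.0592 = 2(0.92 − 0.891)/0.0592 = 0.980, so Q = 9.54.
With Q = [Mn²⁺]/[Ni²⁺] and the known concentrations, [Ni²⁺] in the denominator gives [Ni²⁺] = 0.0039 M.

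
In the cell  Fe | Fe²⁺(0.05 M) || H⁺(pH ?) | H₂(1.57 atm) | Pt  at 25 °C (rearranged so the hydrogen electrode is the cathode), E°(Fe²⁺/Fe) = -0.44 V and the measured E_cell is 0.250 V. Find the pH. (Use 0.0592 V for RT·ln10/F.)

E°_cell = 0.44 V and n = 2.
log Q = n(E° − E)/0.0592 = 2×(0.44 − 0.250)/0.0592 = 6.419.
With Q = [Fe²⁺]·P(H₂) / [H⁺]^2, solving for [H⁺] gives log[H⁺] = -3.762, so pH = 3.76.

pH = 3.76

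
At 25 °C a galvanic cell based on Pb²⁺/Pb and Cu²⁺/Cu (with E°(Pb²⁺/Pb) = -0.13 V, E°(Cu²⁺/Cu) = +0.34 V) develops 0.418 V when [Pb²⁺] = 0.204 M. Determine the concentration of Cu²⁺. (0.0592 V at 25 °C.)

From the Nernst equation, log Q = n(E° − E)/0.0592 = 2(0.47 − 0.418)/0.0592 = 1.757, so Q = 57.1.
With Q = [Pb²⁺]/[Cu²⁺] and the known concentrations, [Cu²⁺] in the denominator gives [Cu²⁺] = 0.0036 M.

0.0036 M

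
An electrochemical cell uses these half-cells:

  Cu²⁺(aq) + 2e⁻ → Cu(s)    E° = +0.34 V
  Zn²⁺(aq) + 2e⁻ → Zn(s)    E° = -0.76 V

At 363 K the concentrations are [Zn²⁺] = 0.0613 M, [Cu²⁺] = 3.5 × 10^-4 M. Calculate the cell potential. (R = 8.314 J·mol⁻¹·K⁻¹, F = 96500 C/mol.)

The Cu²⁺/Cu couple has the higher reduction potential and acts as the cathode, so E°_cell = +0.34 − (-0.76) = 1.10 V.
Balancing electrons gives n = 2; the reaction quotient is Q = [Zn²⁺]/[Cu²⁺] = 175.
E = E° − (RT/nF) ln Q = 1.10 − (8.314×363)/(2×96500) × (5.166) = 1.100 − 0.081 = 1.019 V.

1.02 V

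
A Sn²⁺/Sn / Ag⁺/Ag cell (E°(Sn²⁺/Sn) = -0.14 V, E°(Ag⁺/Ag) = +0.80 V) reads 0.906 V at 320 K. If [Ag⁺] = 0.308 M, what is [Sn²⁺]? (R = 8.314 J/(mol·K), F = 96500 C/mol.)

1.1 M

From the Nernst equation, ln Q = nF(E° − E)/RT = 2×96500×(0.94 − 0.906)/(8.314×320) = 2.466, so Q = 11.8.
With Q = [Sn²⁺]/[Ag⁺]^2 and the known concentrations, [Sn²⁺] in the numerator gives [Sn²⁺] = 1.1 M.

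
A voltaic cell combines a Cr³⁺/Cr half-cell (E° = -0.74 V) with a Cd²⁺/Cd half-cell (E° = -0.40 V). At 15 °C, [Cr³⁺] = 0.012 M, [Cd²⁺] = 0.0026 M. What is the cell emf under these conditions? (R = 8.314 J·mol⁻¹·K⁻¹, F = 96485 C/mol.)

0.303 V

The Cd²⁺/Cd couple has the higher reduction potential and acts as the cathode, so E°_cell = -0.40 − (-0.74) = 0.34 V.
Balancing electrons gives n = 6; the reaction quotient is Q = [Cr³⁺]^2/[Cd²⁺]^3 = 8190.
E = E° − (RT/nF) ln Q = 0.34 − (8.314×288)/(6×96485) × (9.011) = 0.340 − 0.037 = 0.303 V.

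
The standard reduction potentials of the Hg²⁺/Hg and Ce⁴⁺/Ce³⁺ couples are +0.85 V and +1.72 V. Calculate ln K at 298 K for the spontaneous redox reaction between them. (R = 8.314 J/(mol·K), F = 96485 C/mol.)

E°_cell = +1.72 − (+0.85) = 0.87 V, with n = 2 electrons transferred.
At equilibrium E = 0, so the Nernst equation gives ln K = nFE°/RT = (2)(96485)(0.87)/((8.314)(298)) = 67.76.

ln K = 67.8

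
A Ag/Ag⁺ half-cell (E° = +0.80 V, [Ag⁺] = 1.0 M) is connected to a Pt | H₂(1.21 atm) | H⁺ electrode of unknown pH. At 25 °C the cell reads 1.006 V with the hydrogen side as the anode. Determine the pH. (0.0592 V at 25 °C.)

E°_cell = 0.80 V and n = 2.
log Q = n(E° − E)/0.0592 = 2×(0.80 − 1.006)/0.0592 = -6.959.
With Q = [H⁺]^2 / ([Ag⁺]^2·P(H₂)), solving for [H⁺] gives log[H⁺] = -3.438, so pH = 3.44.

pH = 3.44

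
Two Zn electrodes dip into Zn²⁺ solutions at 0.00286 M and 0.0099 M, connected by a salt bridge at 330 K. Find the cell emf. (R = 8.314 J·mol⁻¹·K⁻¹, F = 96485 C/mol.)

Both half-cells are Zn²⁺/Zn, so E°_cell = 0. The concentrated side is the cathode; the cell reaction moves Zn²⁺ from high to low concentration with n = 2.
Q = [Zn²⁺]_dilute/[Zn²⁺]_conc = 0.00286/0.0099 = 0.289.
E = 0 − (RT/nF) ln Q = −((8.314×330)/(2×96485))(-1.242) = 0.0177 V.

0.018 V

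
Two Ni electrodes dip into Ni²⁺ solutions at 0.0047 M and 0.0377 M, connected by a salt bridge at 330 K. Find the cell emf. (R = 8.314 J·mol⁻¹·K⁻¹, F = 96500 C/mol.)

0.030 V

Both half-cells are Ni²⁺/Ni, so E°_cell = 0. The concentrated side is the cathode; the cell reaction moves Ni²⁺ from high to low concentration with n = 2.
Q = [Ni²⁺]_dilute/[Ni²⁺]_conc = 0.0047/0.0377 = 0.125.
E = 0 − (RT/nF) ln Q = −((8.314×330)/(2×96500))(-2.082) = 0.0296 V.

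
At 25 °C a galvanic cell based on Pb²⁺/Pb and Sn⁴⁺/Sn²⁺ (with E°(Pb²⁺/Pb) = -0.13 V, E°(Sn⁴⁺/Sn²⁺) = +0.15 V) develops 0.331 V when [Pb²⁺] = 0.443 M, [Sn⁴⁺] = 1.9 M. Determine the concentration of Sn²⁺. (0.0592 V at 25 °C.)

From the Nernst equation, log Q = n(E° − E)/0.0592 = 2(0.28 − 0.331)/0.0592 = -1.723, so Q = 0.0189.
With Q = [Pb²⁺]·[Sn²⁺]/[Sn⁴⁺] and the known concentrations, [Sn²⁺] in the numerator gives [Sn²⁺] = 0.081 M.

0.081 M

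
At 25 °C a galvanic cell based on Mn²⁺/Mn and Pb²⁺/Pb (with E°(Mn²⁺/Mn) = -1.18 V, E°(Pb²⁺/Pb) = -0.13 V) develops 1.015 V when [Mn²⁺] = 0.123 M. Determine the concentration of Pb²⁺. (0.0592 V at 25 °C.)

From the Nernst equation, log Q = n(E° − E)/0.0592 = 2(1.05 − 1.015)/0.0592 = 1.182, so Q = 15.2.
With Q = [Mn²⁺]/[Pb²⁺] and the known concentrations, [Pb²⁺] in the denominator gives [Pb²⁺] = 0.0081 M.

0.0081 M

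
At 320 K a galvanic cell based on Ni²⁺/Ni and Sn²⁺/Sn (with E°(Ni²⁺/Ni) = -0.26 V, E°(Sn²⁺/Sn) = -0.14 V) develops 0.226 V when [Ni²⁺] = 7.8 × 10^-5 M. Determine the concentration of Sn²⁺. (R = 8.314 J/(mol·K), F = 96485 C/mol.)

From the Nernst equation, ln Q = nF(E° − E)/RT = 2×96485×(0.12 − 0.226)/(8.314×320) = -7.688, so Q = 4.58 × 10^-4.
With Q = [Ni²⁺]/[Sn²⁺] and the known concentrations, [Sn²⁺] in the denominator gives [Sn²⁺] = 0.17 M.

0.17 M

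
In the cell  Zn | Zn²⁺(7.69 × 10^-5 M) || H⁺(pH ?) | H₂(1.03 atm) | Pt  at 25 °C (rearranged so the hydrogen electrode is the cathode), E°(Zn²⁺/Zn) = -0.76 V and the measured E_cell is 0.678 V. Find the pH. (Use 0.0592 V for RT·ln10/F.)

pH = 3.44

E°_cell = 0.76 V and n = 2.
log Q = n(E° − E)/0.0592 = 2×(0.76 − 0.678)/0.0592 = 2.770.
With Q = [Zn²⁺]·P(H₂) / [H⁺]^2, solving for [H⁺] gives log[H⁺] = -3.436, so pH = 3.44.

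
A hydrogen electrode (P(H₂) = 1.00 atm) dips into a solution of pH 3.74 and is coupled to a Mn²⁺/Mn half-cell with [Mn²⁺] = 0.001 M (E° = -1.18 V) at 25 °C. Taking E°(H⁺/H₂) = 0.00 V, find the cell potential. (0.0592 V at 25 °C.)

The hydrogen couple is the cathode, so E°_cell = 1.18 V; n = 2.
[H⁺] = 10^(−3.74) = 1.8 × 10^-4 M, and Q = [Mn²⁺]·P(H₂) / [H⁺]^2 = 3.02 × 10^4.
E = E° − (0.0592/2) log Q = 1.18 − (0.0592/2)(4.480) = 1.047 V.

1.05 V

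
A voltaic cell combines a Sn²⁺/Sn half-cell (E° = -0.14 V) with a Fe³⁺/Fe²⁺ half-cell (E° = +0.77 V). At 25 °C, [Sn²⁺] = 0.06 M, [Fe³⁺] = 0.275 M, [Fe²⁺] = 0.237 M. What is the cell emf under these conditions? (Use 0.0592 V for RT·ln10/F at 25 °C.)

0.950 V

The Fe³⁺/Fe²⁺ couple has the higher reduction potential and acts as the cathode, so E°_cell = +0.77 − (-0.14) = 0.91 V.
Balancing electrons gives n = 2; the reaction quotient is Q = [Sn²⁺]·[Fe²⁺]^2/[Fe³⁺]^2 = 0.0446.
At 25 °C, E = E° − (0.0592/n) log Q = 0.91 − (0.0592/2)(-1.351) = 0.910 + 0.040 = 0.950 V.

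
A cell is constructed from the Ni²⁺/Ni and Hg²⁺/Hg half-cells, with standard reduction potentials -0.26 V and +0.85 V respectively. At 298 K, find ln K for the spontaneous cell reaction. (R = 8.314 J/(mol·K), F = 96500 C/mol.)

ln K = 86.5

E°_cell = +0.85 − (-0.26) = 1.11 V, with n = 2 electrons transferred.
At equilibrium E = 0, so the Nernst equation gives ln K = nFE°/RT = (2)(96500)(1.11)/((8.314)(298)) = 86.47.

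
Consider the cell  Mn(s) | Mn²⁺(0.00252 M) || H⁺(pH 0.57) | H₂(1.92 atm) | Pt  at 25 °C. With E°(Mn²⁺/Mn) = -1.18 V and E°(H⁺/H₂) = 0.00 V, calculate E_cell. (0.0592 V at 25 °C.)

The hydrogen couple is the cathode, so E°_cell = 1.18 V; n = 2.
[H⁺] = 10^(−0.57) = 0.27 M, and Q = [Mn²⁺]·P(H₂) / [H⁺]^2 = 0.0668.
E = E° − (0.0592/2) log Q = 1.18 − (0.0592/2)(-1.175) = 1.215 V.

1.21 V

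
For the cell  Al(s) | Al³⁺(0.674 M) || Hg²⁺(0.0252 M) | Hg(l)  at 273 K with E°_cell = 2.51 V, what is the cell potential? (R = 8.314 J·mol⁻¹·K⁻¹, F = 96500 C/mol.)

Balancing electrons gives n = 6; the reaction quotient is Q = [Al³⁺]^2/[Hg²⁺]^3 = 2.84 × 10^4.
E = E° − (RT/nF) ln Q = 2.51 − (8.314×273)/(6×96500) × (10.254) = 2.510 − 0.040 = 2.470 V.

2.47 V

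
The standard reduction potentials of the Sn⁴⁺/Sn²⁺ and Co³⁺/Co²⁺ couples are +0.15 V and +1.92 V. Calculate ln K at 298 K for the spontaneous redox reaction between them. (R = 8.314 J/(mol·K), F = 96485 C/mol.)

E°_cell = +1.92 − (+0.15) = 1.77 V, with n = 2 electrons transferred.
At equilibrium E = 0, so the Nernst equation gives ln K = nFE°/RT = (2)(96485)(1.77)/((8.314)(298)) = 137.86.

ln K = 137.9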